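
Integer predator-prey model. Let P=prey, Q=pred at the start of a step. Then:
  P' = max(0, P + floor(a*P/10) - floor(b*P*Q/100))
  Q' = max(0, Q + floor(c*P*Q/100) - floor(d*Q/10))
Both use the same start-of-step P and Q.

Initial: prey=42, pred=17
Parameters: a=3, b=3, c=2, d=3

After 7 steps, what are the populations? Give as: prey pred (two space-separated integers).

Step 1: prey: 42+12-21=33; pred: 17+14-5=26
Step 2: prey: 33+9-25=17; pred: 26+17-7=36
Step 3: prey: 17+5-18=4; pred: 36+12-10=38
Step 4: prey: 4+1-4=1; pred: 38+3-11=30
Step 5: prey: 1+0-0=1; pred: 30+0-9=21
Step 6: prey: 1+0-0=1; pred: 21+0-6=15
Step 7: prey: 1+0-0=1; pred: 15+0-4=11

Answer: 1 11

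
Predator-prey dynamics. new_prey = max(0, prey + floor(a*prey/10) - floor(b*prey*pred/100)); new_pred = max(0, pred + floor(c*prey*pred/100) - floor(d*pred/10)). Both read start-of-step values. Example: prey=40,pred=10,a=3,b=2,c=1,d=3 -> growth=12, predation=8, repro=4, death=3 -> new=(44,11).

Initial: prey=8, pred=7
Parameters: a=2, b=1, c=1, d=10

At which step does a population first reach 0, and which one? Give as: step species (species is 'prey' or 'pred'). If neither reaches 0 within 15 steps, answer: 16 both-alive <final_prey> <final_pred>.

Answer: 1 pred

Derivation:
Step 1: prey: 8+1-0=9; pred: 7+0-7=0
First extinction: pred at step 1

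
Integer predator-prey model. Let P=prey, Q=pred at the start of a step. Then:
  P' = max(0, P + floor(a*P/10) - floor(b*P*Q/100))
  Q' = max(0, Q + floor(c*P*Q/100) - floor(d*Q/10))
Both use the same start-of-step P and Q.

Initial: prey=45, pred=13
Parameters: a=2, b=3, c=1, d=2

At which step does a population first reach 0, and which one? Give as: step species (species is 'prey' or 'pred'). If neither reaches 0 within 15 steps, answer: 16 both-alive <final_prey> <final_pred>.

Step 1: prey: 45+9-17=37; pred: 13+5-2=16
Step 2: prey: 37+7-17=27; pred: 16+5-3=18
Step 3: prey: 27+5-14=18; pred: 18+4-3=19
Step 4: prey: 18+3-10=11; pred: 19+3-3=19
Step 5: prey: 11+2-6=7; pred: 19+2-3=18
Step 6: prey: 7+1-3=5; pred: 18+1-3=16
Step 7: prey: 5+1-2=4; pred: 16+0-3=13
Step 8: prey: 4+0-1=3; pred: 13+0-2=11
Step 9: prey: 3+0-0=3; pred: 11+0-2=9
Step 10: prey: 3+0-0=3; pred: 9+0-1=8
Step 11: prey: 3+0-0=3; pred: 8+0-1=7
Step 12: prey: 3+0-0=3; pred: 7+0-1=6
Step 13: prey: 3+0-0=3; pred: 6+0-1=5
Step 14: prey: 3+0-0=3; pred: 5+0-1=4
Step 15: prey: 3+0-0=3; pred: 4+0-0=4
No extinction within 15 steps

Answer: 16 both-alive 3 4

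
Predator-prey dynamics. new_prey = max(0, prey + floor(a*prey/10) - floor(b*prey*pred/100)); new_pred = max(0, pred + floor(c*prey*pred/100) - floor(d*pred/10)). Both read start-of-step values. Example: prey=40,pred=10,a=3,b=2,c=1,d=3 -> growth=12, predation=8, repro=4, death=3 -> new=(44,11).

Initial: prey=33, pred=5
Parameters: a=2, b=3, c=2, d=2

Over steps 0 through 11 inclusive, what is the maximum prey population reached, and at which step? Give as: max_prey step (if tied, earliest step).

Answer: 35 1

Derivation:
Step 1: prey: 33+6-4=35; pred: 5+3-1=7
Step 2: prey: 35+7-7=35; pred: 7+4-1=10
Step 3: prey: 35+7-10=32; pred: 10+7-2=15
Step 4: prey: 32+6-14=24; pred: 15+9-3=21
Step 5: prey: 24+4-15=13; pred: 21+10-4=27
Step 6: prey: 13+2-10=5; pred: 27+7-5=29
Step 7: prey: 5+1-4=2; pred: 29+2-5=26
Step 8: prey: 2+0-1=1; pred: 26+1-5=22
Step 9: prey: 1+0-0=1; pred: 22+0-4=18
Step 10: prey: 1+0-0=1; pred: 18+0-3=15
Step 11: prey: 1+0-0=1; pred: 15+0-3=12
Max prey = 35 at step 1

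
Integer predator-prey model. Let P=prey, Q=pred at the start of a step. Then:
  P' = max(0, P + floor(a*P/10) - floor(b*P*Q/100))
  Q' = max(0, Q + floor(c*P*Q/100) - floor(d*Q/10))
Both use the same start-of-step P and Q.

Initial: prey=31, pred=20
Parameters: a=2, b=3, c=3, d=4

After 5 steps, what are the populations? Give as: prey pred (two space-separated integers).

Answer: 1 10

Derivation:
Step 1: prey: 31+6-18=19; pred: 20+18-8=30
Step 2: prey: 19+3-17=5; pred: 30+17-12=35
Step 3: prey: 5+1-5=1; pred: 35+5-14=26
Step 4: prey: 1+0-0=1; pred: 26+0-10=16
Step 5: prey: 1+0-0=1; pred: 16+0-6=10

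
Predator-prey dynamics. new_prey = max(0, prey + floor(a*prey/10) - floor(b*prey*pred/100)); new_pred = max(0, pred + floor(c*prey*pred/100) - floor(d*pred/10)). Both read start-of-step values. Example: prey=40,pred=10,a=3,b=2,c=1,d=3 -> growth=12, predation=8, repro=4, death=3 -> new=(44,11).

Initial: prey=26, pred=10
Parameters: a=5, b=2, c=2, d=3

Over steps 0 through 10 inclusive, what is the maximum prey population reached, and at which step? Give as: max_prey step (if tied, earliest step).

Answer: 50 3

Derivation:
Step 1: prey: 26+13-5=34; pred: 10+5-3=12
Step 2: prey: 34+17-8=43; pred: 12+8-3=17
Step 3: prey: 43+21-14=50; pred: 17+14-5=26
Step 4: prey: 50+25-26=49; pred: 26+26-7=45
Step 5: prey: 49+24-44=29; pred: 45+44-13=76
Step 6: prey: 29+14-44=0; pred: 76+44-22=98
Step 7: prey: 0+0-0=0; pred: 98+0-29=69
Step 8: prey: 0+0-0=0; pred: 69+0-20=49
Step 9: prey: 0+0-0=0; pred: 49+0-14=35
Step 10: prey: 0+0-0=0; pred: 35+0-10=25
Max prey = 50 at step 3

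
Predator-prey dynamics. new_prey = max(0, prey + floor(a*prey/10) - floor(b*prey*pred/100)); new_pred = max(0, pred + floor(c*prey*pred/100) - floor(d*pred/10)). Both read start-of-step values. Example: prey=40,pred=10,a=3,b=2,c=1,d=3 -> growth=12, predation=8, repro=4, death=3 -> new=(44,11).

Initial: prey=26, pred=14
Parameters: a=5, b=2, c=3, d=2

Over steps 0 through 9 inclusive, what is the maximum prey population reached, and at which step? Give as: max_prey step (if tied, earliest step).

Answer: 34 2

Derivation:
Step 1: prey: 26+13-7=32; pred: 14+10-2=22
Step 2: prey: 32+16-14=34; pred: 22+21-4=39
Step 3: prey: 34+17-26=25; pred: 39+39-7=71
Step 4: prey: 25+12-35=2; pred: 71+53-14=110
Step 5: prey: 2+1-4=0; pred: 110+6-22=94
Step 6: prey: 0+0-0=0; pred: 94+0-18=76
Step 7: prey: 0+0-0=0; pred: 76+0-15=61
Step 8: prey: 0+0-0=0; pred: 61+0-12=49
Step 9: prey: 0+0-0=0; pred: 49+0-9=40
Max prey = 34 at step 2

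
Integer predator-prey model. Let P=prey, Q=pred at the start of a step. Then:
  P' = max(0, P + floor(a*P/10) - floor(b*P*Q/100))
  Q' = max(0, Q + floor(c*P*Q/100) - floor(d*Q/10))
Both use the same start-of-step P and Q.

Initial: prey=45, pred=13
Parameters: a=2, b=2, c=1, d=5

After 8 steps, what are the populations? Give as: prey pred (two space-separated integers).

Step 1: prey: 45+9-11=43; pred: 13+5-6=12
Step 2: prey: 43+8-10=41; pred: 12+5-6=11
Step 3: prey: 41+8-9=40; pred: 11+4-5=10
Step 4: prey: 40+8-8=40; pred: 10+4-5=9
Step 5: prey: 40+8-7=41; pred: 9+3-4=8
Step 6: prey: 41+8-6=43; pred: 8+3-4=7
Step 7: prey: 43+8-6=45; pred: 7+3-3=7
Step 8: prey: 45+9-6=48; pred: 7+3-3=7

Answer: 48 7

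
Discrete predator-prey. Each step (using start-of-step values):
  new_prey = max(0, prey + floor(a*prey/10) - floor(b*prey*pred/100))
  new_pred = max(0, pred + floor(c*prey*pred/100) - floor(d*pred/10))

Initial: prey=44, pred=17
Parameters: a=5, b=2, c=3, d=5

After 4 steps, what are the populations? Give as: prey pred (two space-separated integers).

Step 1: prey: 44+22-14=52; pred: 17+22-8=31
Step 2: prey: 52+26-32=46; pred: 31+48-15=64
Step 3: prey: 46+23-58=11; pred: 64+88-32=120
Step 4: prey: 11+5-26=0; pred: 120+39-60=99

Answer: 0 99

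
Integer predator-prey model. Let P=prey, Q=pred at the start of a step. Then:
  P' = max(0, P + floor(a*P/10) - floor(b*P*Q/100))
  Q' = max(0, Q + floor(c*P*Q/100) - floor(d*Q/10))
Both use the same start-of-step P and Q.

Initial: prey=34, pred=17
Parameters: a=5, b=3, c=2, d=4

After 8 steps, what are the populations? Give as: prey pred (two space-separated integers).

Step 1: prey: 34+17-17=34; pred: 17+11-6=22
Step 2: prey: 34+17-22=29; pred: 22+14-8=28
Step 3: prey: 29+14-24=19; pred: 28+16-11=33
Step 4: prey: 19+9-18=10; pred: 33+12-13=32
Step 5: prey: 10+5-9=6; pred: 32+6-12=26
Step 6: prey: 6+3-4=5; pred: 26+3-10=19
Step 7: prey: 5+2-2=5; pred: 19+1-7=13
Step 8: prey: 5+2-1=6; pred: 13+1-5=9

Answer: 6 9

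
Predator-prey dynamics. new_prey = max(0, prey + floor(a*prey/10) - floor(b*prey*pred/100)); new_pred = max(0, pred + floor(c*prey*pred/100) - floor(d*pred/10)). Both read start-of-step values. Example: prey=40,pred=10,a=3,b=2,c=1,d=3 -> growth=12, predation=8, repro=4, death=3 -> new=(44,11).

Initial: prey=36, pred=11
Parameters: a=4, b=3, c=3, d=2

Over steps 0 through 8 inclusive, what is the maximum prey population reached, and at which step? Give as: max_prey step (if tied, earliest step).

Answer: 39 1

Derivation:
Step 1: prey: 36+14-11=39; pred: 11+11-2=20
Step 2: prey: 39+15-23=31; pred: 20+23-4=39
Step 3: prey: 31+12-36=7; pred: 39+36-7=68
Step 4: prey: 7+2-14=0; pred: 68+14-13=69
Step 5: prey: 0+0-0=0; pred: 69+0-13=56
Step 6: prey: 0+0-0=0; pred: 56+0-11=45
Step 7: prey: 0+0-0=0; pred: 45+0-9=36
Step 8: prey: 0+0-0=0; pred: 36+0-7=29
Max prey = 39 at step 1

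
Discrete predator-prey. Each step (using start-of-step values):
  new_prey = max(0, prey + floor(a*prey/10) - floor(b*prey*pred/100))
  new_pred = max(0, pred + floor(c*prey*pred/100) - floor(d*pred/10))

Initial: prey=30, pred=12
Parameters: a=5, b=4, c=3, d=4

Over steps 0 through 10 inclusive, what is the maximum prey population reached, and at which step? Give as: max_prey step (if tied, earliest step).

Answer: 31 1

Derivation:
Step 1: prey: 30+15-14=31; pred: 12+10-4=18
Step 2: prey: 31+15-22=24; pred: 18+16-7=27
Step 3: prey: 24+12-25=11; pred: 27+19-10=36
Step 4: prey: 11+5-15=1; pred: 36+11-14=33
Step 5: prey: 1+0-1=0; pred: 33+0-13=20
Step 6: prey: 0+0-0=0; pred: 20+0-8=12
Step 7: prey: 0+0-0=0; pred: 12+0-4=8
Step 8: prey: 0+0-0=0; pred: 8+0-3=5
Step 9: prey: 0+0-0=0; pred: 5+0-2=3
Step 10: prey: 0+0-0=0; pred: 3+0-1=2
Max prey = 31 at step 1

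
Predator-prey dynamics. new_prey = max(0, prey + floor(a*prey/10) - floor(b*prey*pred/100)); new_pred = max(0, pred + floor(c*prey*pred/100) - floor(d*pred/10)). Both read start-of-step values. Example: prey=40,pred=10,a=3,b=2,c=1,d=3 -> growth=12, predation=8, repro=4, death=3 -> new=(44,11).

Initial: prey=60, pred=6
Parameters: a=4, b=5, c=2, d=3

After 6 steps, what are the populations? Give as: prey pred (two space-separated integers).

Step 1: prey: 60+24-18=66; pred: 6+7-1=12
Step 2: prey: 66+26-39=53; pred: 12+15-3=24
Step 3: prey: 53+21-63=11; pred: 24+25-7=42
Step 4: prey: 11+4-23=0; pred: 42+9-12=39
Step 5: prey: 0+0-0=0; pred: 39+0-11=28
Step 6: prey: 0+0-0=0; pred: 28+0-8=20

Answer: 0 20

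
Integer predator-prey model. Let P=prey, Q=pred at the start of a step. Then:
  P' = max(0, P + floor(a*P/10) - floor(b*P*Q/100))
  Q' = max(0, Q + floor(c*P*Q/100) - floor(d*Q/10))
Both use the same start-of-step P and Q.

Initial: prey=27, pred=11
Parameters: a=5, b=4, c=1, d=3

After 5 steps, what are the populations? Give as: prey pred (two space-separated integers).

Step 1: prey: 27+13-11=29; pred: 11+2-3=10
Step 2: prey: 29+14-11=32; pred: 10+2-3=9
Step 3: prey: 32+16-11=37; pred: 9+2-2=9
Step 4: prey: 37+18-13=42; pred: 9+3-2=10
Step 5: prey: 42+21-16=47; pred: 10+4-3=11

Answer: 47 11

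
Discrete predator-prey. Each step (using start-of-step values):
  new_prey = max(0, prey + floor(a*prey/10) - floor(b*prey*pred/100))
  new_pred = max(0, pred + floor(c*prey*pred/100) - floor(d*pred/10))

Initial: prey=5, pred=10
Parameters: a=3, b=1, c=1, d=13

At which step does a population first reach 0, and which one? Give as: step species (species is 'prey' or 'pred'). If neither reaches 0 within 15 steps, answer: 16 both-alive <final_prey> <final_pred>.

Step 1: prey: 5+1-0=6; pred: 10+0-13=0
First extinction: pred at step 1

Answer: 1 pred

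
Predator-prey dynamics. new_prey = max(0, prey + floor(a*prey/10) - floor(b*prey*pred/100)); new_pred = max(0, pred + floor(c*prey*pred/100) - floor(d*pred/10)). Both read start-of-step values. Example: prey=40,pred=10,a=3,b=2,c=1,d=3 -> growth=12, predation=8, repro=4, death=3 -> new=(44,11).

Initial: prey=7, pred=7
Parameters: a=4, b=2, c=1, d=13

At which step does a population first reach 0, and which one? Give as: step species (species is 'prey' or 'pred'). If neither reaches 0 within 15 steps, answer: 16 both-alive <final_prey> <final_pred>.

Step 1: prey: 7+2-0=9; pred: 7+0-9=0
First extinction: pred at step 1

Answer: 1 pred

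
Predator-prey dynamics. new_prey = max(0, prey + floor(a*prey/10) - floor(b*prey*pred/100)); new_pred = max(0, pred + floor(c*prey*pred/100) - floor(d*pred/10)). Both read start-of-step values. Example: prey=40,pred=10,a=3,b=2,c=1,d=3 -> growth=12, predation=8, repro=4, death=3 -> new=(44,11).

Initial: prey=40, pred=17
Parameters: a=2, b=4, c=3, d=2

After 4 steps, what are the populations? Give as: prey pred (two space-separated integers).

Answer: 0 32

Derivation:
Step 1: prey: 40+8-27=21; pred: 17+20-3=34
Step 2: prey: 21+4-28=0; pred: 34+21-6=49
Step 3: prey: 0+0-0=0; pred: 49+0-9=40
Step 4: prey: 0+0-0=0; pred: 40+0-8=32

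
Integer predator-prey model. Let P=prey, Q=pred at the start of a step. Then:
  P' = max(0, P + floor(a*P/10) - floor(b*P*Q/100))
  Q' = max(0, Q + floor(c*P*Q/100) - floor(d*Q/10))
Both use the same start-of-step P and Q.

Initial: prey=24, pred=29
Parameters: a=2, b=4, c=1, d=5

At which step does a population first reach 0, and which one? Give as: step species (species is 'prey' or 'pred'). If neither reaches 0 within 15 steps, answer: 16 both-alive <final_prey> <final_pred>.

Answer: 16 both-alive 1 1

Derivation:
Step 1: prey: 24+4-27=1; pred: 29+6-14=21
Step 2: prey: 1+0-0=1; pred: 21+0-10=11
Step 3: prey: 1+0-0=1; pred: 11+0-5=6
Step 4: prey: 1+0-0=1; pred: 6+0-3=3
Step 5: prey: 1+0-0=1; pred: 3+0-1=2
Step 6: prey: 1+0-0=1; pred: 2+0-1=1
Step 7: prey: 1+0-0=1; pred: 1+0-0=1
Steps 8-15: state stable at prey=1, pred=1 (no change)
No extinction within 15 steps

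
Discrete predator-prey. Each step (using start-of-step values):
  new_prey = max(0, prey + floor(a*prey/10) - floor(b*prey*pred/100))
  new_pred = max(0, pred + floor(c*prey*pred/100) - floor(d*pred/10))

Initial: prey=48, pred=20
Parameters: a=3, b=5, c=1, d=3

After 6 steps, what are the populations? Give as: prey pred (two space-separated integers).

Step 1: prey: 48+14-48=14; pred: 20+9-6=23
Step 2: prey: 14+4-16=2; pred: 23+3-6=20
Step 3: prey: 2+0-2=0; pred: 20+0-6=14
Step 4: prey: 0+0-0=0; pred: 14+0-4=10
Step 5: prey: 0+0-0=0; pred: 10+0-3=7
Step 6: prey: 0+0-0=0; pred: 7+0-2=5

Answer: 0 5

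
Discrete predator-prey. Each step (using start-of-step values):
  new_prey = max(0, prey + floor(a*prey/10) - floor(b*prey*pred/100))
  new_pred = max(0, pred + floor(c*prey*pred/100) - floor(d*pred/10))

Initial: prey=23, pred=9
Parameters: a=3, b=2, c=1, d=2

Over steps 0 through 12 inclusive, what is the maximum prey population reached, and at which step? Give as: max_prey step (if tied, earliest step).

Answer: 38 7

Derivation:
Step 1: prey: 23+6-4=25; pred: 9+2-1=10
Step 2: prey: 25+7-5=27; pred: 10+2-2=10
Step 3: prey: 27+8-5=30; pred: 10+2-2=10
Step 4: prey: 30+9-6=33; pred: 10+3-2=11
Step 5: prey: 33+9-7=35; pred: 11+3-2=12
Step 6: prey: 35+10-8=37; pred: 12+4-2=14
Step 7: prey: 37+11-10=38; pred: 14+5-2=17
Step 8: prey: 38+11-12=37; pred: 17+6-3=20
Step 9: prey: 37+11-14=34; pred: 20+7-4=23
Step 10: prey: 34+10-15=29; pred: 23+7-4=26
Step 11: prey: 29+8-15=22; pred: 26+7-5=28
Step 12: prey: 22+6-12=16; pred: 28+6-5=29
Max prey = 38 at step 7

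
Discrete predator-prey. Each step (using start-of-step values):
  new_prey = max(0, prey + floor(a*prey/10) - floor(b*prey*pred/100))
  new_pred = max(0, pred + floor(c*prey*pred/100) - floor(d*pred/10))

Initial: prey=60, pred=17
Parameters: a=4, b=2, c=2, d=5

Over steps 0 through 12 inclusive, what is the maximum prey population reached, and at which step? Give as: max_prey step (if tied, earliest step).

Answer: 64 1

Derivation:
Step 1: prey: 60+24-20=64; pred: 17+20-8=29
Step 2: prey: 64+25-37=52; pred: 29+37-14=52
Step 3: prey: 52+20-54=18; pred: 52+54-26=80
Step 4: prey: 18+7-28=0; pred: 80+28-40=68
Step 5: prey: 0+0-0=0; pred: 68+0-34=34
Step 6: prey: 0+0-0=0; pred: 34+0-17=17
Step 7: prey: 0+0-0=0; pred: 17+0-8=9
Step 8: prey: 0+0-0=0; pred: 9+0-4=5
Step 9: prey: 0+0-0=0; pred: 5+0-2=3
Step 10: prey: 0+0-0=0; pred: 3+0-1=2
Step 11: prey: 0+0-0=0; pred: 2+0-1=1
Step 12: prey: 0+0-0=0; pred: 1+0-0=1
Max prey = 64 at step 1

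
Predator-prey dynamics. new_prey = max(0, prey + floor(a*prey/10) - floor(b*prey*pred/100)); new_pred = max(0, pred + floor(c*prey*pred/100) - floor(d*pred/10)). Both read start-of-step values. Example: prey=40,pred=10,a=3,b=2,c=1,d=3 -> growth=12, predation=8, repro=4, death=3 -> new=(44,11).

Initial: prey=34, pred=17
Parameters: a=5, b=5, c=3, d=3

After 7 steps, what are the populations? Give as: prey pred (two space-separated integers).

Step 1: prey: 34+17-28=23; pred: 17+17-5=29
Step 2: prey: 23+11-33=1; pred: 29+20-8=41
Step 3: prey: 1+0-2=0; pred: 41+1-12=30
Step 4: prey: 0+0-0=0; pred: 30+0-9=21
Step 5: prey: 0+0-0=0; pred: 21+0-6=15
Step 6: prey: 0+0-0=0; pred: 15+0-4=11
Step 7: prey: 0+0-0=0; pred: 11+0-3=8

Answer: 0 8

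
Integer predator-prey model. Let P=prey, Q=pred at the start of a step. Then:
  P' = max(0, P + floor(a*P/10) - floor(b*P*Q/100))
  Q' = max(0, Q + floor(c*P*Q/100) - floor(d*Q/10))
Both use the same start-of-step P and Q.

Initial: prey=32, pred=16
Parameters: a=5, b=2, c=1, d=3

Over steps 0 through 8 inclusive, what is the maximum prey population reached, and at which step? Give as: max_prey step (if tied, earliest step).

Step 1: prey: 32+16-10=38; pred: 16+5-4=17
Step 2: prey: 38+19-12=45; pred: 17+6-5=18
Step 3: prey: 45+22-16=51; pred: 18+8-5=21
Step 4: prey: 51+25-21=55; pred: 21+10-6=25
Step 5: prey: 55+27-27=55; pred: 25+13-7=31
Step 6: prey: 55+27-34=48; pred: 31+17-9=39
Step 7: prey: 48+24-37=35; pred: 39+18-11=46
Step 8: prey: 35+17-32=20; pred: 46+16-13=49
Max prey = 55 at step 4

Answer: 55 4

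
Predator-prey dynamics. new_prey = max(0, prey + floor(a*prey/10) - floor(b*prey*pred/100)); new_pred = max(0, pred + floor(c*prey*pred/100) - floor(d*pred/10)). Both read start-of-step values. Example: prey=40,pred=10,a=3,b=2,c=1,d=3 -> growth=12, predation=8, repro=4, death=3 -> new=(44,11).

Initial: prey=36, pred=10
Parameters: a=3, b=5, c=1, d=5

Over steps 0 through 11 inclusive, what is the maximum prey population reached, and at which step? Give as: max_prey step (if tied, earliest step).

Answer: 116 11

Derivation:
Step 1: prey: 36+10-18=28; pred: 10+3-5=8
Step 2: prey: 28+8-11=25; pred: 8+2-4=6
Step 3: prey: 25+7-7=25; pred: 6+1-3=4
Step 4: prey: 25+7-5=27; pred: 4+1-2=3
Step 5: prey: 27+8-4=31; pred: 3+0-1=2
Step 6: prey: 31+9-3=37; pred: 2+0-1=1
Step 7: prey: 37+11-1=47; pred: 1+0-0=1
Step 8: prey: 47+14-2=59; pred: 1+0-0=1
Step 9: prey: 59+17-2=74; pred: 1+0-0=1
Step 10: prey: 74+22-3=93; pred: 1+0-0=1
Step 11: prey: 93+27-4=116; pred: 1+0-0=1
Max prey = 116 at step 11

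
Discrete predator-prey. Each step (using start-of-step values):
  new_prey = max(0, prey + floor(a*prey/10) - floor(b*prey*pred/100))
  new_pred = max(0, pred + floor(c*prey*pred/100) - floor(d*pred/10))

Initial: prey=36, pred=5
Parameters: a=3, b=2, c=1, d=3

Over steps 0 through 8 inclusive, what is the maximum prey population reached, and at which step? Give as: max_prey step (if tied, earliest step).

Step 1: prey: 36+10-3=43; pred: 5+1-1=5
Step 2: prey: 43+12-4=51; pred: 5+2-1=6
Step 3: prey: 51+15-6=60; pred: 6+3-1=8
Step 4: prey: 60+18-9=69; pred: 8+4-2=10
Step 5: prey: 69+20-13=76; pred: 10+6-3=13
Step 6: prey: 76+22-19=79; pred: 13+9-3=19
Step 7: prey: 79+23-30=72; pred: 19+15-5=29
Step 8: prey: 72+21-41=52; pred: 29+20-8=41
Max prey = 79 at step 6

Answer: 79 6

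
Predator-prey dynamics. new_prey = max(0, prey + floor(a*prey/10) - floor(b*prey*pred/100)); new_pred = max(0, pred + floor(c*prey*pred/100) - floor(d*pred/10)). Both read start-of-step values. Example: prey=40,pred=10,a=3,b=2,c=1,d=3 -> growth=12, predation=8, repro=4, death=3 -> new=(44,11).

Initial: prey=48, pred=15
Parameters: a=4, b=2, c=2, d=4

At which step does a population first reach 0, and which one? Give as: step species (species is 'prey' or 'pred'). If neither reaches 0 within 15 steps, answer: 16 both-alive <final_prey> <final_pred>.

Step 1: prey: 48+19-14=53; pred: 15+14-6=23
Step 2: prey: 53+21-24=50; pred: 23+24-9=38
Step 3: prey: 50+20-38=32; pred: 38+38-15=61
Step 4: prey: 32+12-39=5; pred: 61+39-24=76
Step 5: prey: 5+2-7=0; pred: 76+7-30=53
First extinction: prey at step 5

Answer: 5 prey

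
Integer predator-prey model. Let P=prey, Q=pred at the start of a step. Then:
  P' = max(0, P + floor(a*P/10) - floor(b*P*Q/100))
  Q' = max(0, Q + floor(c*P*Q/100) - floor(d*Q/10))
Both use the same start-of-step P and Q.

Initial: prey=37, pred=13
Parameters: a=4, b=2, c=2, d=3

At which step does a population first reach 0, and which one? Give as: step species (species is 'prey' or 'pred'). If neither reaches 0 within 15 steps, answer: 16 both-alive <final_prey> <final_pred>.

Step 1: prey: 37+14-9=42; pred: 13+9-3=19
Step 2: prey: 42+16-15=43; pred: 19+15-5=29
Step 3: prey: 43+17-24=36; pred: 29+24-8=45
Step 4: prey: 36+14-32=18; pred: 45+32-13=64
Step 5: prey: 18+7-23=2; pred: 64+23-19=68
Step 6: prey: 2+0-2=0; pred: 68+2-20=50
First extinction: prey at step 6

Answer: 6 prey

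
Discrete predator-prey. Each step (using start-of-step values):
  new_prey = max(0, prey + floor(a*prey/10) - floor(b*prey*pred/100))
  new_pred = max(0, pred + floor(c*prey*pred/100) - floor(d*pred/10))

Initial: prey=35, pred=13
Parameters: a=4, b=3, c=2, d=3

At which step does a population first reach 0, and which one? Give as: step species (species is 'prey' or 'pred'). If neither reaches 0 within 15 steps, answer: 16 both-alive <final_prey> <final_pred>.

Step 1: prey: 35+14-13=36; pred: 13+9-3=19
Step 2: prey: 36+14-20=30; pred: 19+13-5=27
Step 3: prey: 30+12-24=18; pred: 27+16-8=35
Step 4: prey: 18+7-18=7; pred: 35+12-10=37
Step 5: prey: 7+2-7=2; pred: 37+5-11=31
Step 6: prey: 2+0-1=1; pred: 31+1-9=23
Step 7: prey: 1+0-0=1; pred: 23+0-6=17
Step 8: prey: 1+0-0=1; pred: 17+0-5=12
Step 9: prey: 1+0-0=1; pred: 12+0-3=9
Step 10: prey: 1+0-0=1; pred: 9+0-2=7
Step 11: prey: 1+0-0=1; pred: 7+0-2=5
Step 12: prey: 1+0-0=1; pred: 5+0-1=4
Step 13: prey: 1+0-0=1; pred: 4+0-1=3
Step 14: prey: 1+0-0=1; pred: 3+0-0=3
Steps 15-15: state stable at prey=1, pred=3 (no change)
No extinction within 15 steps

Answer: 16 both-alive 1 3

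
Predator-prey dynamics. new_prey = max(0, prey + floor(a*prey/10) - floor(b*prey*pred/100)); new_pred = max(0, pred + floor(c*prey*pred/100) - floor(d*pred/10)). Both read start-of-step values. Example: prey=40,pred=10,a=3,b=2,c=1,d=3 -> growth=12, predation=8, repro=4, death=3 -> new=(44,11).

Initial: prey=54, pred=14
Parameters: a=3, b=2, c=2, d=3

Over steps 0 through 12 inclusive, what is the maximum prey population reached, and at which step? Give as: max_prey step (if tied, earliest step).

Answer: 55 1

Derivation:
Step 1: prey: 54+16-15=55; pred: 14+15-4=25
Step 2: prey: 55+16-27=44; pred: 25+27-7=45
Step 3: prey: 44+13-39=18; pred: 45+39-13=71
Step 4: prey: 18+5-25=0; pred: 71+25-21=75
Step 5: prey: 0+0-0=0; pred: 75+0-22=53
Step 6: prey: 0+0-0=0; pred: 53+0-15=38
Step 7: prey: 0+0-0=0; pred: 38+0-11=27
Step 8: prey: 0+0-0=0; pred: 27+0-8=19
Step 9: prey: 0+0-0=0; pred: 19+0-5=14
Step 10: prey: 0+0-0=0; pred: 14+0-4=10
Step 11: prey: 0+0-0=0; pred: 10+0-3=7
Step 12: prey: 0+0-0=0; pred: 7+0-2=5
Max prey = 55 at step 1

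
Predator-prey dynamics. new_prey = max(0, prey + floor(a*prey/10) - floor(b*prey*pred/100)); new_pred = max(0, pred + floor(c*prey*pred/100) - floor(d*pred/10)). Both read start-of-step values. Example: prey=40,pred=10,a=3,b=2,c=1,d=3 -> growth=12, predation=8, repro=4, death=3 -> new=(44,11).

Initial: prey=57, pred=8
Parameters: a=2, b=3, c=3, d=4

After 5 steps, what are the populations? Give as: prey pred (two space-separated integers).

Answer: 0 25

Derivation:
Step 1: prey: 57+11-13=55; pred: 8+13-3=18
Step 2: prey: 55+11-29=37; pred: 18+29-7=40
Step 3: prey: 37+7-44=0; pred: 40+44-16=68
Step 4: prey: 0+0-0=0; pred: 68+0-27=41
Step 5: prey: 0+0-0=0; pred: 41+0-16=25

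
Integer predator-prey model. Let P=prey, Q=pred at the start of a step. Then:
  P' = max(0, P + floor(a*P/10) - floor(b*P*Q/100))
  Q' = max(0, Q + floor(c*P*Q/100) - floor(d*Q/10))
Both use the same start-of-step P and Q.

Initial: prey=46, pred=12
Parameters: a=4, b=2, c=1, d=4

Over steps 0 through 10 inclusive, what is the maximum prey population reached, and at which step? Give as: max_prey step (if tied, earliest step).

Answer: 72 4

Derivation:
Step 1: prey: 46+18-11=53; pred: 12+5-4=13
Step 2: prey: 53+21-13=61; pred: 13+6-5=14
Step 3: prey: 61+24-17=68; pred: 14+8-5=17
Step 4: prey: 68+27-23=72; pred: 17+11-6=22
Step 5: prey: 72+28-31=69; pred: 22+15-8=29
Step 6: prey: 69+27-40=56; pred: 29+20-11=38
Step 7: prey: 56+22-42=36; pred: 38+21-15=44
Step 8: prey: 36+14-31=19; pred: 44+15-17=42
Step 9: prey: 19+7-15=11; pred: 42+7-16=33
Step 10: prey: 11+4-7=8; pred: 33+3-13=23
Max prey = 72 at step 4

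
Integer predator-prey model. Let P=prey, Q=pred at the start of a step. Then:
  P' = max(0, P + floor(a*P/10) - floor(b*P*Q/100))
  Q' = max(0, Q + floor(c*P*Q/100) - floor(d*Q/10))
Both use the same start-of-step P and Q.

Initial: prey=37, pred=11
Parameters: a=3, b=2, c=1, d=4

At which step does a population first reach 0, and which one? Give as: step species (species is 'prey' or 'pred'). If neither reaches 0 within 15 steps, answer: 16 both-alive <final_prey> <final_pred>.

Step 1: prey: 37+11-8=40; pred: 11+4-4=11
Step 2: prey: 40+12-8=44; pred: 11+4-4=11
Step 3: prey: 44+13-9=48; pred: 11+4-4=11
Step 4: prey: 48+14-10=52; pred: 11+5-4=12
Step 5: prey: 52+15-12=55; pred: 12+6-4=14
Step 6: prey: 55+16-15=56; pred: 14+7-5=16
Step 7: prey: 56+16-17=55; pred: 16+8-6=18
Step 8: prey: 55+16-19=52; pred: 18+9-7=20
Step 9: prey: 52+15-20=47; pred: 20+10-8=22
Step 10: prey: 47+14-20=41; pred: 22+10-8=24
Step 11: prey: 41+12-19=34; pred: 24+9-9=24
Step 12: prey: 34+10-16=28; pred: 24+8-9=23
Step 13: prey: 28+8-12=24; pred: 23+6-9=20
Step 14: prey: 24+7-9=22; pred: 20+4-8=16
Step 15: prey: 22+6-7=21; pred: 16+3-6=13
No extinction within 15 steps

Answer: 16 both-alive 21 13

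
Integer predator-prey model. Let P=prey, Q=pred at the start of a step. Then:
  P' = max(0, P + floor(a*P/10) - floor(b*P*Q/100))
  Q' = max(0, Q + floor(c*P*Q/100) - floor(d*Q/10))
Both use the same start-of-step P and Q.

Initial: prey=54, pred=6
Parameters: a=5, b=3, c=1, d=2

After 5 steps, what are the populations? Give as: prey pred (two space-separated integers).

Answer: 40 62

Derivation:
Step 1: prey: 54+27-9=72; pred: 6+3-1=8
Step 2: prey: 72+36-17=91; pred: 8+5-1=12
Step 3: prey: 91+45-32=104; pred: 12+10-2=20
Step 4: prey: 104+52-62=94; pred: 20+20-4=36
Step 5: prey: 94+47-101=40; pred: 36+33-7=62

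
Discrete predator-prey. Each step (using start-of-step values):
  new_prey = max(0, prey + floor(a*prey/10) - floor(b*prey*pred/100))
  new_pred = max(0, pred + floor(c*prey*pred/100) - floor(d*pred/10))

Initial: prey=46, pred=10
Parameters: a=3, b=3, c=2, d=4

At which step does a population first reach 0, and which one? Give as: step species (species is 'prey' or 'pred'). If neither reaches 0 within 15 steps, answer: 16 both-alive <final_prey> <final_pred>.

Answer: 16 both-alive 1 2

Derivation:
Step 1: prey: 46+13-13=46; pred: 10+9-4=15
Step 2: prey: 46+13-20=39; pred: 15+13-6=22
Step 3: prey: 39+11-25=25; pred: 22+17-8=31
Step 4: prey: 25+7-23=9; pred: 31+15-12=34
Step 5: prey: 9+2-9=2; pred: 34+6-13=27
Step 6: prey: 2+0-1=1; pred: 27+1-10=18
Step 7: prey: 1+0-0=1; pred: 18+0-7=11
Step 8: prey: 1+0-0=1; pred: 11+0-4=7
Step 9: prey: 1+0-0=1; pred: 7+0-2=5
Step 10: prey: 1+0-0=1; pred: 5+0-2=3
Step 11: prey: 1+0-0=1; pred: 3+0-1=2
Step 12: prey: 1+0-0=1; pred: 2+0-0=2
Steps 13-15: state stable at prey=1, pred=2 (no change)
No extinction within 15 steps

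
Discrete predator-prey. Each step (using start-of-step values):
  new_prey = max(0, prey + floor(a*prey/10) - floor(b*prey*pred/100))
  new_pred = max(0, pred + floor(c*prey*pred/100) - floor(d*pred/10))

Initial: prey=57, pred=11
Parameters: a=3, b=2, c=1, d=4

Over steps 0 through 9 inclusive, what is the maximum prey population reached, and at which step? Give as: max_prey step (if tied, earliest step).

Step 1: prey: 57+17-12=62; pred: 11+6-4=13
Step 2: prey: 62+18-16=64; pred: 13+8-5=16
Step 3: prey: 64+19-20=63; pred: 16+10-6=20
Step 4: prey: 63+18-25=56; pred: 20+12-8=24
Step 5: prey: 56+16-26=46; pred: 24+13-9=28
Step 6: prey: 46+13-25=34; pred: 28+12-11=29
Step 7: prey: 34+10-19=25; pred: 29+9-11=27
Step 8: prey: 25+7-13=19; pred: 27+6-10=23
Step 9: prey: 19+5-8=16; pred: 23+4-9=18
Max prey = 64 at step 2

Answer: 64 2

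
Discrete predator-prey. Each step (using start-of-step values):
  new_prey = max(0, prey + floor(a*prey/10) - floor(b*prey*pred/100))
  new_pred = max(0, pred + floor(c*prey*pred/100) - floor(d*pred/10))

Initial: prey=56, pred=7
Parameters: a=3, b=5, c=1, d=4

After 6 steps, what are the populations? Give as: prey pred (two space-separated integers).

Step 1: prey: 56+16-19=53; pred: 7+3-2=8
Step 2: prey: 53+15-21=47; pred: 8+4-3=9
Step 3: prey: 47+14-21=40; pred: 9+4-3=10
Step 4: prey: 40+12-20=32; pred: 10+4-4=10
Step 5: prey: 32+9-16=25; pred: 10+3-4=9
Step 6: prey: 25+7-11=21; pred: 9+2-3=8

Answer: 21 8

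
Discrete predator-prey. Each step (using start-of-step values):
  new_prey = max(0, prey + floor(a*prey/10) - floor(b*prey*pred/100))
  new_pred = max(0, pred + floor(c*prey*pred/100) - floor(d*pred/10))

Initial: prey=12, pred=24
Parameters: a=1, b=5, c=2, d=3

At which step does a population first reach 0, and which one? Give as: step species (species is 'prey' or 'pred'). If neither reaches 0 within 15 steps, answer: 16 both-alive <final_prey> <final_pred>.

Answer: 1 prey

Derivation:
Step 1: prey: 12+1-14=0; pred: 24+5-7=22
First extinction: prey at step 1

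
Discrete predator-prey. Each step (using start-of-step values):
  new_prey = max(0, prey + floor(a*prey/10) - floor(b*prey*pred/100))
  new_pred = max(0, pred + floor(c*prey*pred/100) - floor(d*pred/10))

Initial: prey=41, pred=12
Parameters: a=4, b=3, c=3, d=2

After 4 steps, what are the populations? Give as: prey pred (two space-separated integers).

Answer: 0 68

Derivation:
Step 1: prey: 41+16-14=43; pred: 12+14-2=24
Step 2: prey: 43+17-30=30; pred: 24+30-4=50
Step 3: prey: 30+12-45=0; pred: 50+45-10=85
Step 4: prey: 0+0-0=0; pred: 85+0-17=68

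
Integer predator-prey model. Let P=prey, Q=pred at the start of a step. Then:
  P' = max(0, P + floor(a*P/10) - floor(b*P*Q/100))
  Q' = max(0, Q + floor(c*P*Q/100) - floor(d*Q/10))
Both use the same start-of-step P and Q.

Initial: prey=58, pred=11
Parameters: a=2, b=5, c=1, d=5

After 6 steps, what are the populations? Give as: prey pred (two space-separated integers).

Step 1: prey: 58+11-31=38; pred: 11+6-5=12
Step 2: prey: 38+7-22=23; pred: 12+4-6=10
Step 3: prey: 23+4-11=16; pred: 10+2-5=7
Step 4: prey: 16+3-5=14; pred: 7+1-3=5
Step 5: prey: 14+2-3=13; pred: 5+0-2=3
Step 6: prey: 13+2-1=14; pred: 3+0-1=2

Answer: 14 2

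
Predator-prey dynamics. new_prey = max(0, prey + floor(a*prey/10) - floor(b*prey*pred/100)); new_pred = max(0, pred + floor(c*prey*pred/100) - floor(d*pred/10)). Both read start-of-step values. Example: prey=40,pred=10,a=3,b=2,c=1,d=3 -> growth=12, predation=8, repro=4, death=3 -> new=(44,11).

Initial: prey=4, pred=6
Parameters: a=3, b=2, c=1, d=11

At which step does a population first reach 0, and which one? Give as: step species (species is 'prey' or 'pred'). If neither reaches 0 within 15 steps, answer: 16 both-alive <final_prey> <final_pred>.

Answer: 1 pred

Derivation:
Step 1: prey: 4+1-0=5; pred: 6+0-6=0
First extinction: pred at step 1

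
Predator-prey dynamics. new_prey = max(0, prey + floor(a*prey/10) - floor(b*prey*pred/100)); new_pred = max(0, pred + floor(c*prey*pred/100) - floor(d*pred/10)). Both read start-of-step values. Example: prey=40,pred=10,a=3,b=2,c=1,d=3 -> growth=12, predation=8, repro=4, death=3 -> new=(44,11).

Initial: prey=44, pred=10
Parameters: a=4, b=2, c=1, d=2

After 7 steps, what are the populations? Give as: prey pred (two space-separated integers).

Step 1: prey: 44+17-8=53; pred: 10+4-2=12
Step 2: prey: 53+21-12=62; pred: 12+6-2=16
Step 3: prey: 62+24-19=67; pred: 16+9-3=22
Step 4: prey: 67+26-29=64; pred: 22+14-4=32
Step 5: prey: 64+25-40=49; pred: 32+20-6=46
Step 6: prey: 49+19-45=23; pred: 46+22-9=59
Step 7: prey: 23+9-27=5; pred: 59+13-11=61

Answer: 5 61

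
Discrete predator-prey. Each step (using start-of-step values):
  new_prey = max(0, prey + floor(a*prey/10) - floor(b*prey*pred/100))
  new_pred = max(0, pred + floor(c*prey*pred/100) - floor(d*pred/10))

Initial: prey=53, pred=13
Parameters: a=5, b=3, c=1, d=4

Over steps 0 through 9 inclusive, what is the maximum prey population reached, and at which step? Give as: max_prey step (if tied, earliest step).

Answer: 64 2

Derivation:
Step 1: prey: 53+26-20=59; pred: 13+6-5=14
Step 2: prey: 59+29-24=64; pred: 14+8-5=17
Step 3: prey: 64+32-32=64; pred: 17+10-6=21
Step 4: prey: 64+32-40=56; pred: 21+13-8=26
Step 5: prey: 56+28-43=41; pred: 26+14-10=30
Step 6: prey: 41+20-36=25; pred: 30+12-12=30
Step 7: prey: 25+12-22=15; pred: 30+7-12=25
Step 8: prey: 15+7-11=11; pred: 25+3-10=18
Step 9: prey: 11+5-5=11; pred: 18+1-7=12
Max prey = 64 at step 2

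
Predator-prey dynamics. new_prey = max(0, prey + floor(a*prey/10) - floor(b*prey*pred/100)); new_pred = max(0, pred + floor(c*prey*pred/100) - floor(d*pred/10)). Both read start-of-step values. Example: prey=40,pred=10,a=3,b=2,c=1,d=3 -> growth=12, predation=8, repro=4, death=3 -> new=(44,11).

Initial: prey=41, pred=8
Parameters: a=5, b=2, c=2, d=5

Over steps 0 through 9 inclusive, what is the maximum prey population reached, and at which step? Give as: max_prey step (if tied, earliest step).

Answer: 84 3

Derivation:
Step 1: prey: 41+20-6=55; pred: 8+6-4=10
Step 2: prey: 55+27-11=71; pred: 10+11-5=16
Step 3: prey: 71+35-22=84; pred: 16+22-8=30
Step 4: prey: 84+42-50=76; pred: 30+50-15=65
Step 5: prey: 76+38-98=16; pred: 65+98-32=131
Step 6: prey: 16+8-41=0; pred: 131+41-65=107
Step 7: prey: 0+0-0=0; pred: 107+0-53=54
Step 8: prey: 0+0-0=0; pred: 54+0-27=27
Step 9: prey: 0+0-0=0; pred: 27+0-13=14
Max prey = 84 at step 3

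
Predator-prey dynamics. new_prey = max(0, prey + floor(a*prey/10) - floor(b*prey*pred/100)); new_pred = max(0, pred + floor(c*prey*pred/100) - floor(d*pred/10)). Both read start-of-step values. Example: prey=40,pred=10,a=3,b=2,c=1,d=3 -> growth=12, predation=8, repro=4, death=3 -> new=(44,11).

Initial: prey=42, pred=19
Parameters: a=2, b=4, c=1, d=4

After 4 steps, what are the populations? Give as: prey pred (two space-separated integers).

Answer: 4 6

Derivation:
Step 1: prey: 42+8-31=19; pred: 19+7-7=19
Step 2: prey: 19+3-14=8; pred: 19+3-7=15
Step 3: prey: 8+1-4=5; pred: 15+1-6=10
Step 4: prey: 5+1-2=4; pred: 10+0-4=6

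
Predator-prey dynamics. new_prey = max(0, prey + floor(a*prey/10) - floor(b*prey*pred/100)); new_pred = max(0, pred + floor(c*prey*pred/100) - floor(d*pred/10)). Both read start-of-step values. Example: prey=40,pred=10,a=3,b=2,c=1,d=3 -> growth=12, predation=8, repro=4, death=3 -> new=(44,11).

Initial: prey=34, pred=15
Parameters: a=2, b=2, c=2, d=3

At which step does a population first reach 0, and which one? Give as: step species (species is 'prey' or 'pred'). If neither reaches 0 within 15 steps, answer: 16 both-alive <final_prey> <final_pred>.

Step 1: prey: 34+6-10=30; pred: 15+10-4=21
Step 2: prey: 30+6-12=24; pred: 21+12-6=27
Step 3: prey: 24+4-12=16; pred: 27+12-8=31
Step 4: prey: 16+3-9=10; pred: 31+9-9=31
Step 5: prey: 10+2-6=6; pred: 31+6-9=28
Step 6: prey: 6+1-3=4; pred: 28+3-8=23
Step 7: prey: 4+0-1=3; pred: 23+1-6=18
Step 8: prey: 3+0-1=2; pred: 18+1-5=14
Step 9: prey: 2+0-0=2; pred: 14+0-4=10
Step 10: prey: 2+0-0=2; pred: 10+0-3=7
Step 11: prey: 2+0-0=2; pred: 7+0-2=5
Step 12: prey: 2+0-0=2; pred: 5+0-1=4
Step 13: prey: 2+0-0=2; pred: 4+0-1=3
Step 14: prey: 2+0-0=2; pred: 3+0-0=3
Steps 15-15: state stable at prey=2, pred=3 (no change)
No extinction within 15 steps

Answer: 16 both-alive 2 3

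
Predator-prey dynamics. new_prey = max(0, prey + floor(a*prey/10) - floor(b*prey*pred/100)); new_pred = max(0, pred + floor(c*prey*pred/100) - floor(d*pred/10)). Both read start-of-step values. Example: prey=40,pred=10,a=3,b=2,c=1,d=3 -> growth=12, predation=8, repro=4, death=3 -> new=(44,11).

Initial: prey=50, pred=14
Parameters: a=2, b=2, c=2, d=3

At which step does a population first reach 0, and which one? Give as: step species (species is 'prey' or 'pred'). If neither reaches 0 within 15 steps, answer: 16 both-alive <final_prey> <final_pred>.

Answer: 5 prey

Derivation:
Step 1: prey: 50+10-14=46; pred: 14+14-4=24
Step 2: prey: 46+9-22=33; pred: 24+22-7=39
Step 3: prey: 33+6-25=14; pred: 39+25-11=53
Step 4: prey: 14+2-14=2; pred: 53+14-15=52
Step 5: prey: 2+0-2=0; pred: 52+2-15=39
First extinction: prey at step 5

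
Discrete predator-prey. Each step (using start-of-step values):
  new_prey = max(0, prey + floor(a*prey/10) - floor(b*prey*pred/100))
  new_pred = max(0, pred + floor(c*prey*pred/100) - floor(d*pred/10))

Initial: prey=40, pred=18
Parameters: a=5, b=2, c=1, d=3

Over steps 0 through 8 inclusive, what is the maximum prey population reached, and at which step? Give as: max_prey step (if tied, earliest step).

Step 1: prey: 40+20-14=46; pred: 18+7-5=20
Step 2: prey: 46+23-18=51; pred: 20+9-6=23
Step 3: prey: 51+25-23=53; pred: 23+11-6=28
Step 4: prey: 53+26-29=50; pred: 28+14-8=34
Step 5: prey: 50+25-34=41; pred: 34+17-10=41
Step 6: prey: 41+20-33=28; pred: 41+16-12=45
Step 7: prey: 28+14-25=17; pred: 45+12-13=44
Step 8: prey: 17+8-14=11; pred: 44+7-13=38
Max prey = 53 at step 3

Answer: 53 3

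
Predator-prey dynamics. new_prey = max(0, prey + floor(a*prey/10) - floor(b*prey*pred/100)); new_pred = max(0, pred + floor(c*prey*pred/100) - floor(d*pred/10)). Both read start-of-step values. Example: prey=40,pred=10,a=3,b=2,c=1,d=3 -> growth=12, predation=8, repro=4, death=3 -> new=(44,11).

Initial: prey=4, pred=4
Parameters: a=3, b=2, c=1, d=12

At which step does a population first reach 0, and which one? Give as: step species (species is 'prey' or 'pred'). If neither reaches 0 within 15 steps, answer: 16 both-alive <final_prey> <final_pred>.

Step 1: prey: 4+1-0=5; pred: 4+0-4=0
First extinction: pred at step 1

Answer: 1 pred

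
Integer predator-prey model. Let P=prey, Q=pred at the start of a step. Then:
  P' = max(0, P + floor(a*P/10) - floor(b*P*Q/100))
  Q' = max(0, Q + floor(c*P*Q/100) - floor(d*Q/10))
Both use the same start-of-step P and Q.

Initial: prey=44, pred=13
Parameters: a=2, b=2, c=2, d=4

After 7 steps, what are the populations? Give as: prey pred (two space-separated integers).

Step 1: prey: 44+8-11=41; pred: 13+11-5=19
Step 2: prey: 41+8-15=34; pred: 19+15-7=27
Step 3: prey: 34+6-18=22; pred: 27+18-10=35
Step 4: prey: 22+4-15=11; pred: 35+15-14=36
Step 5: prey: 11+2-7=6; pred: 36+7-14=29
Step 6: prey: 6+1-3=4; pred: 29+3-11=21
Step 7: prey: 4+0-1=3; pred: 21+1-8=14

Answer: 3 14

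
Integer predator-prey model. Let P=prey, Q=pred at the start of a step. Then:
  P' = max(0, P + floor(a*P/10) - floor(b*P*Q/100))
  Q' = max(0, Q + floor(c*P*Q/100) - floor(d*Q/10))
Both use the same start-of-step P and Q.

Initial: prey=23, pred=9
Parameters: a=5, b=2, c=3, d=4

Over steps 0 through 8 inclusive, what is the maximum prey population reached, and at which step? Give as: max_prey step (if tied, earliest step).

Answer: 44 3

Derivation:
Step 1: prey: 23+11-4=30; pred: 9+6-3=12
Step 2: prey: 30+15-7=38; pred: 12+10-4=18
Step 3: prey: 38+19-13=44; pred: 18+20-7=31
Step 4: prey: 44+22-27=39; pred: 31+40-12=59
Step 5: prey: 39+19-46=12; pred: 59+69-23=105
Step 6: prey: 12+6-25=0; pred: 105+37-42=100
Step 7: prey: 0+0-0=0; pred: 100+0-40=60
Step 8: prey: 0+0-0=0; pred: 60+0-24=36
Max prey = 44 at step 3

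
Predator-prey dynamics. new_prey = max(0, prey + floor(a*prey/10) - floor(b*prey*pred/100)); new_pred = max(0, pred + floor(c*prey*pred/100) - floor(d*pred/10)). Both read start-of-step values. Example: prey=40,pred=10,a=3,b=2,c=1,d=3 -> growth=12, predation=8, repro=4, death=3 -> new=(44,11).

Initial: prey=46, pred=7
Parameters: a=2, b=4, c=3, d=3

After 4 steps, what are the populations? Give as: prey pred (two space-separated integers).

Answer: 0 32

Derivation:
Step 1: prey: 46+9-12=43; pred: 7+9-2=14
Step 2: prey: 43+8-24=27; pred: 14+18-4=28
Step 3: prey: 27+5-30=2; pred: 28+22-8=42
Step 4: prey: 2+0-3=0; pred: 42+2-12=32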